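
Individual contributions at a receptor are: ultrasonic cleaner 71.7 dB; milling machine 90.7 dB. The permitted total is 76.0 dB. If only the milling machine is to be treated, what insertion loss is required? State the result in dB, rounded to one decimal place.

The untreated sources together contribute 10^(71.7/10) = 1.479e+07, i.e. 71.70 dB.
The limit corresponds to 10^(76.0/10) = 3.981e+07; subtracting the fixed part leaves 2.502e+07 for the milling machine, i.e. 73.98 dB.
So the milling machine must be reduced from 90.7 to 73.98 dB: IL = 16.72 dB.

16.7 dB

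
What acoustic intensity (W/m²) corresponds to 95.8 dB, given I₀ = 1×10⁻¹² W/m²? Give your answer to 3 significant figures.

I/I₀ = 10^(95.8/10) = 3.802e+09, so I = 3.802e+09 × 10⁻¹² W/m².

0.00380 W/m²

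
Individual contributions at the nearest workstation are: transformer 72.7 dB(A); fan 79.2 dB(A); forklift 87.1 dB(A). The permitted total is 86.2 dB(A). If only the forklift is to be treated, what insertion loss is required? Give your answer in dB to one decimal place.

Everything except the forklift sums to 10^(72.7/10) + 10^(79.2/10) = 1.018e+08 in linear terms, 80.08 dB(A).
The limit corresponds to 10^(86.2/10) = 4.169e+08; subtracting the fixed part leaves 3.151e+08 for the forklift, i.e. 84.98 dB(A).
So the forklift must be reduced from 87.1 to 84.98 dB(A): IL = 2.12 dB.

2.1 dB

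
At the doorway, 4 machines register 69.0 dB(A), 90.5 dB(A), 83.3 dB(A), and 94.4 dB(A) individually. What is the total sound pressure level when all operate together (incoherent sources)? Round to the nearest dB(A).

For uncorrelated sources the intensities add, so convert each level to linear form, sum, and take 10·log₁₀ of the total.
Σ 10^(L/10) = 10^(69.0/10) + 10^(90.5/10) + 10^(83.3/10) + 10^(94.4/10) = 4.098e+09.
L_total = 10·log₁₀(4.098e+09) = 96.13 dB(A).

96 dB(A)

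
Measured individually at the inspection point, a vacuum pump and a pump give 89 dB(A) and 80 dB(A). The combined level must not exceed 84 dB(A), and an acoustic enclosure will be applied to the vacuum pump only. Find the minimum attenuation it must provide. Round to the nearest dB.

The untreated sources together contribute 10^(80/10) = 1.000e+08, i.e. 80.00 dB(A).
The limit corresponds to 10^(84/10) = 2.512e+08; subtracting the fixed part leaves 1.512e+08 for the vacuum pump, i.e. 81.80 dB(A).
Required insertion loss = 89 − 81.80 = 7.20 dB.

7 dB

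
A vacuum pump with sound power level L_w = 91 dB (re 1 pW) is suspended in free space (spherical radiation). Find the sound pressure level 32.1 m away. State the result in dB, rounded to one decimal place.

Free-field spherical radiation: L_p = L_w − 10·log₁₀(4π·r²), r = 32.1 m.
4π·r² = 1.295e+04 m², 10·log₁₀ of that is 41.122 dB.
L_p = 91 − 41.122 = 49.88 dB.

49.9 dB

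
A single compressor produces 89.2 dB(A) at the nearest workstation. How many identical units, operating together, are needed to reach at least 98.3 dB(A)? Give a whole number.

Need L₁ + 10·log₁₀ N ≥ 98.3, i.e. log₁₀ N ≥ 0.91.
N ≥ 10^(9.1/10) = 8.128, so N = 9.

9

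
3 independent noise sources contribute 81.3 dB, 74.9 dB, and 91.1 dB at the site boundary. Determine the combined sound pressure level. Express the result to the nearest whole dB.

92 dB

Incoherent sources combine by intensity addition: L_total = 10·log₁₀(Σ 10^(L_i/10)).
Σ 10^(L/10) = 10^(81.3/10) + 10^(74.9/10) + 10^(91.1/10) = 1.454e+09.
L_total = 10·log₁₀(1.454e+09) = 91.63 dB.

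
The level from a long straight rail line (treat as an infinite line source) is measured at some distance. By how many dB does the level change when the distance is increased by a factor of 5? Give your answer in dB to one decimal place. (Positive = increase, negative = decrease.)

-7.0 dB

A line source loses 3 dB per doubling of distance; generally ΔL = −10·log₁₀(r₂/r₁).
ΔL = −10·log₁₀(5) = -6.99 dB.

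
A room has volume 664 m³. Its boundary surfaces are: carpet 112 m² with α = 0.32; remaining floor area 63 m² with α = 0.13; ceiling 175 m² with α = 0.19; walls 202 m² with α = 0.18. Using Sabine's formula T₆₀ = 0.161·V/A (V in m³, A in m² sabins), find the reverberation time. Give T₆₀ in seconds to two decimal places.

0.94 s

Total absorption A = 112·0.32 + 63·0.13 + 175·0.19 + 202·0.18 = 113.64 m² sabins.
T₆₀ = 0.161 × 664 / 113.64 = 0.941 s.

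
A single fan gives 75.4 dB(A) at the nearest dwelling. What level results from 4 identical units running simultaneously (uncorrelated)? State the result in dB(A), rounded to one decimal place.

81.4 dB(A)

L_total = L₁ + 10·log₁₀ N for N identical incoherent sources.
L_total = 75.4 + 10·log₁₀(4) = 75.4 + 6.021 = 81.42 dB(A).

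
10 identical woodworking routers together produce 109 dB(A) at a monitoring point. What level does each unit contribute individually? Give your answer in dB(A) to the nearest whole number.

For N identical incoherent sources L_total = L₁ + 10·log₁₀ N, so L₁ = 109 − 10·log₁₀(10) = 109 − 10.000.

99 dB(A)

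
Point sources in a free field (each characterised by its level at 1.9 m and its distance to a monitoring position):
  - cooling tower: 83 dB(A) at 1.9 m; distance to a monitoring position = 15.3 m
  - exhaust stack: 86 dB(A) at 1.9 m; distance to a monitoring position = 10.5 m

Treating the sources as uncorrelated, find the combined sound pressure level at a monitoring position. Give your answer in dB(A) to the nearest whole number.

72 dB(A)

Apply inverse-square spreading to bring every level to the receiver, then sum 10^(L/10).
cooling tower: 83 − 20·log₁₀(15.3/1.9) = 83 − 18.12 = 64.88 dB(A).
exhaust stack: 86 − 20·log₁₀(10.5/1.9) = 86 − 14.85 = 71.15 dB(A).
Σ 10^(L/10) = 1.611e+07 → L_total = 10·log₁₀(1.611e+07) = 72.07 dB(A).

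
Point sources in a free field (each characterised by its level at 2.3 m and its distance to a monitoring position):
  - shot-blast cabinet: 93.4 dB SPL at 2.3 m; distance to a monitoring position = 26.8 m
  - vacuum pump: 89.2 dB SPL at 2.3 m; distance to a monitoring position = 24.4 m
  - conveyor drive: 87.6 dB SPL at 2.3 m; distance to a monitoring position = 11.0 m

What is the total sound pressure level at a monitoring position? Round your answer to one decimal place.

76.9 dB SPL

Apply inverse-square spreading to bring every level to the receiver, then sum 10^(L/10).
shot-blast cabinet: 93.4 − 20·log₁₀(26.8/2.3) = 93.4 − 21.33 = 72.07 dB SPL.
vacuum pump: 89.2 − 20·log₁₀(24.4/2.3) = 89.2 − 20.51 = 68.69 dB SPL.
conveyor drive: 87.6 − 20·log₁₀(11.0/2.3) = 87.6 − 13.59 = 74.01 dB SPL.
Σ 10^(L/10) = 4.866e+07 → L_total = 10·log₁₀(4.866e+07) = 76.87 dB SPL.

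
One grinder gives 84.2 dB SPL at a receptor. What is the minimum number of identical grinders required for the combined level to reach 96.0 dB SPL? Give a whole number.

N identical sources give L₁ + 10·log₁₀ N, so require 10·log₁₀ N ≥ 96.0 − 84.2 = 11.8 dB.
N ≥ 10^(11.8/10) = 15.136, so N = 16.

16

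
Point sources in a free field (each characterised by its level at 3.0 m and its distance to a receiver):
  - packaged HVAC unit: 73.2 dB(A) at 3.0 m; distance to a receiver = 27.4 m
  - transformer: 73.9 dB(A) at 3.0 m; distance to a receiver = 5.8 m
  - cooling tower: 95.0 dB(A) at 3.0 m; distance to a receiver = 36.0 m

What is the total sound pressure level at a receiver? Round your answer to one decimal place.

Apply inverse-square spreading to bring every level to the receiver, then sum 10^(L/10).
packaged HVAC unit: 73.2 − 20·log₁₀(27.4/3.0) = 73.2 − 19.21 = 53.99 dB(A).
transformer: 73.9 − 20·log₁₀(5.8/3.0) = 73.9 − 5.73 = 68.17 dB(A).
cooling tower: 95.0 − 20·log₁₀(36.0/3.0) = 95.0 − 21.58 = 73.42 dB(A).
Σ 10^(L/10) = 2.878e+07 → L_total = 10·log₁₀(2.878e+07) = 74.59 dB(A).

74.6 dB(A)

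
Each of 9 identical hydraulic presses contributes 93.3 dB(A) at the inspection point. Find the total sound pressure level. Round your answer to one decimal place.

102.8 dB(A)

N identical incoherent sources raise the level by 10·log₁₀ N.
L_total = 93.3 + 10·log₁₀(9) = 93.3 + 9.542 = 102.84 dB(A).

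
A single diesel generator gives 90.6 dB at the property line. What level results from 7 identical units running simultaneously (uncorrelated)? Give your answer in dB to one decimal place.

L_total = L₁ + 10·log₁₀ N for N identical incoherent sources.
L_total = 90.6 + 10·log₁₀(7) = 90.6 + 8.451 = 99.05 dB.

99.1 dB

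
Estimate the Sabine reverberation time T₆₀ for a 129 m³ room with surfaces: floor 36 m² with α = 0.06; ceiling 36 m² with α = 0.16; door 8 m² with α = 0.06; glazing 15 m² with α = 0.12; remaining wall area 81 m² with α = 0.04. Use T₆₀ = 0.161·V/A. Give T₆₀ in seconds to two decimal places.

1.55 s

A = Σ Sᵢαᵢ = 36·0.06 + 36·0.16 + 8·0.06 + 15·0.12 + 81·0.04 = 13.44 m².
T₆₀ = 0.161 × 129 / 13.44 = 1.545 s.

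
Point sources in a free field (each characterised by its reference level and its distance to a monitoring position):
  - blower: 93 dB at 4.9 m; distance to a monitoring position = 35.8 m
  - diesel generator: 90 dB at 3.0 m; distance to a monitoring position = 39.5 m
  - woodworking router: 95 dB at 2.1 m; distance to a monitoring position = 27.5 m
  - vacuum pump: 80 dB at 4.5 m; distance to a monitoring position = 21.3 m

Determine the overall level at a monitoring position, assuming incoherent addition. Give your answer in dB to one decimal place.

78.2 dB

Propagate each source to the receiver with L = L_ref − 20·log₁₀(r/r_ref), then add intensities.
blower: 93 − 20·log₁₀(35.8/4.9) = 93 − 17.27 = 75.73 dB.
diesel generator: 90 − 20·log₁₀(39.5/3.0) = 90 − 22.39 = 67.61 dB.
woodworking router: 95 − 20·log₁₀(27.5/2.1) = 95 − 22.34 = 72.66 dB.
vacuum pump: 80 − 20·log₁₀(21.3/4.5) = 80 − 13.50 = 66.50 dB.
Σ 10^(L/10) = 6.605e+07 → L_total = 10·log₁₀(6.605e+07) = 78.20 dB.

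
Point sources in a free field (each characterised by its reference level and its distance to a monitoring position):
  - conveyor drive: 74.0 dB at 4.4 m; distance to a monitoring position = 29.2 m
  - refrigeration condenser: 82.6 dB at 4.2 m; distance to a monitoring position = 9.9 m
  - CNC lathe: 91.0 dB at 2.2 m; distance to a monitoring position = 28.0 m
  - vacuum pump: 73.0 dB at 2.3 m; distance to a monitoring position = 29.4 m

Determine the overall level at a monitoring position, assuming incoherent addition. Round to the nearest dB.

Apply inverse-square spreading to bring every level to the receiver, then sum 10^(L/10).
conveyor drive: 74.0 − 20·log₁₀(29.2/4.4) = 74.0 − 16.44 = 57.56 dB.
refrigeration condenser: 82.6 − 20·log₁₀(9.9/4.2) = 82.6 − 7.45 = 75.15 dB.
CNC lathe: 91.0 − 20·log₁₀(28.0/2.2) = 91.0 − 22.09 = 68.91 dB.
vacuum pump: 73.0 − 20·log₁₀(29.4/2.3) = 73.0 − 22.13 = 50.87 dB.
Σ 10^(L/10) = 4.122e+07 → L_total = 10·log₁₀(4.122e+07) = 76.15 dB.

76 dB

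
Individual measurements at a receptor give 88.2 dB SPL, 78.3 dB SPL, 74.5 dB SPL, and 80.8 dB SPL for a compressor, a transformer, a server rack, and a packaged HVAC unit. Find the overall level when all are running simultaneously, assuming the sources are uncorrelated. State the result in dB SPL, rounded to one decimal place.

For uncorrelated sources the intensities add, so convert each level to linear form, sum, and take 10·log₁₀ of the total.
Σ 10^(L/10) = 10^(88.2/10) + 10^(78.3/10) + 10^(74.5/10) + 10^(80.8/10) = 8.767e+08.
L_total = 10·log₁₀(8.767e+08) = 89.43 dB SPL.

89.4 dB SPL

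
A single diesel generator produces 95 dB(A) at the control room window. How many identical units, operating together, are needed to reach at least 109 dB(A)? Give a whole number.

26

The shortfall is 109 − 95 = 14.0 dB, and N units add 10·log₁₀ N, so need 10·log₁₀ N ≥ 14.0.
N ≥ 10^(14.0/10) = 25.119, so N = 26.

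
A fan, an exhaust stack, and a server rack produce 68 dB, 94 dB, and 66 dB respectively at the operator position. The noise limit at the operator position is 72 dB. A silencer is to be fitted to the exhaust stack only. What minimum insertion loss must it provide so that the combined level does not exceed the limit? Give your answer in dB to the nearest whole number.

Everything except the exhaust stack sums to 10^(68/10) + 10^(66/10) = 1.029e+07 in linear terms, 70.12 dB.
The limit corresponds to 10^(72/10) = 1.585e+07; subtracting the fixed part leaves 5.558e+06 for the exhaust stack, i.e. 67.45 dB.
Required insertion loss = 94 − 67.45 = 26.55 dB.

27 dB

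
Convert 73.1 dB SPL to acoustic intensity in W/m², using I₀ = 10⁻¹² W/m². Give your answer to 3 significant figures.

I = I₀·10^(L/10) = 10⁻¹² × 10^(73.1/10) = 10^(-4.690).

2.04e-05 W/m²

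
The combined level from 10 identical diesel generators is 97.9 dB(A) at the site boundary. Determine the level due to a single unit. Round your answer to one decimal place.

87.9 dB(A)

10 equal contributions raise the level by 10·log₁₀ 10 = 10.000 dB, so each unit alone gives 97.9 − 10.000.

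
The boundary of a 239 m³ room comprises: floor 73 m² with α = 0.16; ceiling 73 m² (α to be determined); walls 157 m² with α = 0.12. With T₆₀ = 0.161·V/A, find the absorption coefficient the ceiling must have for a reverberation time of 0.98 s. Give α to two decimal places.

A = 0.161·V/T₆₀ = 0.161·239/0.98 = 39.26 m² sabins.
Absorption from the other surfaces = 73·0.16 + 157·0.12 = 30.52 m², so the ceiling must supply 8.74 m² over 73 m².
α = 8.74/73 = 0.120.

0.12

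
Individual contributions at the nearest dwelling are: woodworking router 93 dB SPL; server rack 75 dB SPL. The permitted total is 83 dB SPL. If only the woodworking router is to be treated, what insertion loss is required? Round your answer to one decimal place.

10.7 dB

The untreated sources together contribute 10^(75/10) = 3.162e+07, i.e. 75.00 dB SPL.
The limit corresponds to 10^(83/10) = 1.995e+08; subtracting the fixed part leaves 1.679e+08 for the woodworking router, i.e. 82.25 dB SPL.
So the woodworking router must be reduced from 93 to 82.25 dB SPL: IL = 10.75 dB.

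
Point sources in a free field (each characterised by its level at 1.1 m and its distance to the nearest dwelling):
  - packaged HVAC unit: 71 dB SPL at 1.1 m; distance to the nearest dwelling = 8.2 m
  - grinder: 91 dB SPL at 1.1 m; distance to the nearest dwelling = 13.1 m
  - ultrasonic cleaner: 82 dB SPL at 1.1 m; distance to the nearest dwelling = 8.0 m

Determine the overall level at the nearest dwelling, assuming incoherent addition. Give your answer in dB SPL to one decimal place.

70.8 dB SPL

Propagate each source to the receiver with L = L_ref − 20·log₁₀(r/r_ref), then add intensities.
packaged HVAC unit: 71 − 20·log₁₀(8.2/1.1) = 71 − 17.45 = 53.55 dB SPL.
grinder: 91 − 20·log₁₀(13.1/1.1) = 91 − 21.52 = 69.48 dB SPL.
ultrasonic cleaner: 82 − 20·log₁₀(8.0/1.1) = 82 − 17.23 = 64.77 dB SPL.
Σ 10^(L/10) = 1.210e+07 → L_total = 10·log₁₀(1.210e+07) = 70.83 dB SPL.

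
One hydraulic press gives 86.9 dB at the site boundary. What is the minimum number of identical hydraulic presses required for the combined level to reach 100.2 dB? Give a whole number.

22

N identical sources give L₁ + 10·log₁₀ N, so require 10·log₁₀ N ≥ 100.2 − 86.9 = 13.3 dB.
N ≥ 10^(13.3/10) = 21.380, so N = 22.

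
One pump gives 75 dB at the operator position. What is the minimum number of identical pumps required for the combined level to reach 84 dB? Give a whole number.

8

N identical sources give L₁ + 10·log₁₀ N, so require 10·log₁₀ N ≥ 84 − 75 = 9.0 dB.
N ≥ 10^(9.0/10) = 7.943, so N = 8.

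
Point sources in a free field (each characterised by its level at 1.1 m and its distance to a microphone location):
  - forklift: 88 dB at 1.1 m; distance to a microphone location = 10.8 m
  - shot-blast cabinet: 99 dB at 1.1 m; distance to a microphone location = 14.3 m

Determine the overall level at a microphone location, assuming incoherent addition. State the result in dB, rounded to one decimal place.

Propagate each source to the receiver with L = L_ref − 20·log₁₀(r/r_ref), then add intensities.
forklift: 88 − 20·log₁₀(10.8/1.1) = 88 − 19.84 = 68.16 dB.
shot-blast cabinet: 99 − 20·log₁₀(14.3/1.1) = 99 − 22.28 = 76.72 dB.
Σ 10^(L/10) = 5.355e+07 → L_total = 10·log₁₀(5.355e+07) = 77.29 dB.

77.3 dB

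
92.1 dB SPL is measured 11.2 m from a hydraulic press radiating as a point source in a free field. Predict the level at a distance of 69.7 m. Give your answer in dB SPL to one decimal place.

76.2 dB SPL

Spherical spreading from a point source gives a 20·log₁₀(r₂/r₁) drop.
L₂ = 92.1 − 20·log₁₀(69.7/11.2) = 92.1 − 15.880 = 76.22 dB SPL.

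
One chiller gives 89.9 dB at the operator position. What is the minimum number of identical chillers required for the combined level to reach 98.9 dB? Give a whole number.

8

The shortfall is 98.9 − 89.9 = 9.0 dB, and N units add 10·log₁₀ N, so need 10·log₁₀ N ≥ 9.0.
N ≥ 10^(9.0/10) = 7.943, so N = 8.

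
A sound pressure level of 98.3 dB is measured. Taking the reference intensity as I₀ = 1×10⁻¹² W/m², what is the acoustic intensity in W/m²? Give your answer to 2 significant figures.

0.0068 W/m²

I/I₀ = 10^(98.3/10) = 6.761e+09, so I = 6.761e+09 × 10⁻¹² W/m².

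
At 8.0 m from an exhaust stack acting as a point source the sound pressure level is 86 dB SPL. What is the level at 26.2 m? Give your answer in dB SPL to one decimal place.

For a point source, L₂ = L₁ − 20·log₁₀(r₂/r₁).
L₂ = 86 − 20·log₁₀(26.2/8.0) = 86 − 10.304 = 75.70 dB SPL.

75.7 dB SPL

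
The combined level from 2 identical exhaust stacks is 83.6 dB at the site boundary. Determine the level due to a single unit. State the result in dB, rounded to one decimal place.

For N identical incoherent sources L_total = L₁ + 10·log₁₀ N, so L₁ = 83.6 − 10·log₁₀(2) = 83.6 − 3.010.

80.6 dB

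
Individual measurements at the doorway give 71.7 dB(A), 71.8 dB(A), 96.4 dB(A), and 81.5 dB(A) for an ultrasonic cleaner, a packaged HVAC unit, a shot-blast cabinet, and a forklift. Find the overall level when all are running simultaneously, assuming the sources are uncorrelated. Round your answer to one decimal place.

96.6 dB(A)

For uncorrelated sources the intensities add, so convert each level to linear form, sum, and take 10·log₁₀ of the total.
Σ 10^(L/10) = 10^(71.7/10) + 10^(71.8/10) + 10^(96.4/10) + 10^(81.5/10) = 4.536e+09.
L_total = 10·log₁₀(4.536e+09) = 96.57 dB(A).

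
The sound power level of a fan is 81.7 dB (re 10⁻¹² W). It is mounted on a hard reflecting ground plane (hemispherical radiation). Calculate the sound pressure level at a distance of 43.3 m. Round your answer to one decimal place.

41.0 dB

L_p = L_w − 10·log₁₀(2π·r²) with r = 43.3 m.
2π·r² = 1.178e+04 m², 10·log₁₀ of that is 40.712 dB.
L_p = 81.7 − 40.712 = 40.99 dB.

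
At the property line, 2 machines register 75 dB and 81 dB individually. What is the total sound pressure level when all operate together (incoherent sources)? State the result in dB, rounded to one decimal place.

82.0 dB

For uncorrelated sources the intensities add, so convert each level to linear form, sum, and take 10·log₁₀ of the total.
Σ 10^(L/10) = 10^(75/10) + 10^(81/10) = 1.575e+08.
L_total = 10·log₁₀(1.575e+08) = 81.97 dB.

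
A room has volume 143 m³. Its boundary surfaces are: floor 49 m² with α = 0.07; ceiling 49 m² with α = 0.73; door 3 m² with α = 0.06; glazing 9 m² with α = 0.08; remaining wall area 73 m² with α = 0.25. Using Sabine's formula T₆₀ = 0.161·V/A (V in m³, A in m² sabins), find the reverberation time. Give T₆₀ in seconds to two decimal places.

Summing Sᵢαᵢ: 49·0.07 + 49·0.73 + 3·0.06 + 9·0.08 + 73·0.25 = 58.35 m².
T₆₀ = 0.161 × 143 / 58.35 = 0.395 s.

0.39 s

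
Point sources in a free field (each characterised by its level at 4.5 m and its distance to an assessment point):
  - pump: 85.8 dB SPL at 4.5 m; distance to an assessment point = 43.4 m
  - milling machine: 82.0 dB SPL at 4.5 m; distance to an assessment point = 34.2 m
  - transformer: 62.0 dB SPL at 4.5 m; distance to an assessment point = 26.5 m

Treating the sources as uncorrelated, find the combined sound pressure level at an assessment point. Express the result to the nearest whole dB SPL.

68 dB SPL

Apply inverse-square spreading to bring every level to the receiver, then sum 10^(L/10).
pump: 85.8 − 20·log₁₀(43.4/4.5) = 85.8 − 19.69 = 66.11 dB SPL.
milling machine: 82.0 − 20·log₁₀(34.2/4.5) = 82.0 − 17.62 = 64.38 dB SPL.
transformer: 62.0 − 20·log₁₀(26.5/4.5) = 62.0 − 15.40 = 46.60 dB SPL.
Σ 10^(L/10) = 6.877e+06 → L_total = 10·log₁₀(6.877e+06) = 68.37 dB SPL.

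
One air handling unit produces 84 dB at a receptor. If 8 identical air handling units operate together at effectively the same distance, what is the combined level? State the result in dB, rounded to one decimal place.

L_total = L₁ + 10·log₁₀ N for N identical incoherent sources.
L_total = 84 + 10·log₁₀(8) = 84 + 9.031 = 93.03 dB.

93.0 dB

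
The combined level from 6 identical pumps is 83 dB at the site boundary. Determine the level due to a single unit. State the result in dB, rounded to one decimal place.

For N identical incoherent sources L_total = L₁ + 10·log₁₀ N, so L₁ = 83 − 10·log₁₀(6) = 83 − 7.782.

75.2 dB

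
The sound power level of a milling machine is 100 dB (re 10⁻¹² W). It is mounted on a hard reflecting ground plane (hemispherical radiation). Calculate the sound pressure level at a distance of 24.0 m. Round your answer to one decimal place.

64.4 dB

L_p = L_w − 10·log₁₀(2π·r²) with r = 24.0 m.
2π·r² = 3619 m², 10·log₁₀ of that is 35.586 dB.
L_p = 100 − 35.586 = 64.41 dB.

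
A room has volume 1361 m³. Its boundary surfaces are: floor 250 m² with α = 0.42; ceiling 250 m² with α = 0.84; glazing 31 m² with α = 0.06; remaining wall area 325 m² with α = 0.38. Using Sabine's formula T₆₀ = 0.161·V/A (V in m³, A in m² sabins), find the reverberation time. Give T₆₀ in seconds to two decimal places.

0.50 s

Summing Sᵢαᵢ: 250·0.42 + 250·0.84 + 31·0.06 + 325·0.38 = 440.36 m².
T₆₀ = 0.161 × 1361 / 440.36 = 0.498 s.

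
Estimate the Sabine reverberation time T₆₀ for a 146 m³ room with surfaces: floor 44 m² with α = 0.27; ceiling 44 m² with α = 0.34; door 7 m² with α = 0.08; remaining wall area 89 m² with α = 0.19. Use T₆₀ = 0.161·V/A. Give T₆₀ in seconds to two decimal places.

Total absorption A = 44·0.27 + 44·0.34 + 7·0.08 + 89·0.19 = 44.31 m² sabins.
T₆₀ = 0.161 × 146 / 44.31 = 0.530 s.

0.53 s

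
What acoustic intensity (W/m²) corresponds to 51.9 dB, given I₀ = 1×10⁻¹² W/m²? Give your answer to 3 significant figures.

1.55e-07 W/m²

I/I₀ = 10^(51.9/10) = 1.549e+05, so I = 1.549e+05 × 10⁻¹² W/m².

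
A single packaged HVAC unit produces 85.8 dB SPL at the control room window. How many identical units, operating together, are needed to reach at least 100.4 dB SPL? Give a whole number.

Need L₁ + 10·log₁₀ N ≥ 100.4, i.e. log₁₀ N ≥ 1.46.
N ≥ 10^(14.6/10) = 28.840, so N = 29.

29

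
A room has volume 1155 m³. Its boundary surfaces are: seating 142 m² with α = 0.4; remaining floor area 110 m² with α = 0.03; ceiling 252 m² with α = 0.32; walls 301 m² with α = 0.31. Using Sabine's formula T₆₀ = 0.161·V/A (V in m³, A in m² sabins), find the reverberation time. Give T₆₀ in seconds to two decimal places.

0.79 s

A = Σ Sᵢαᵢ = 142·0.4 + 110·0.03 + 252·0.32 + 301·0.31 = 234.05 m².
T₆₀ = 0.161·V/A = 0.161·1155/234.05 = 0.795 s.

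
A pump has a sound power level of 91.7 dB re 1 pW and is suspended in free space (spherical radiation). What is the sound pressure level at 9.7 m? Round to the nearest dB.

61 dB

Free-field spherical radiation: L_p = L_w − 10·log₁₀(4π·r²), r = 9.7 m.
4π·r² = 1182 m², 10·log₁₀ of that is 30.728 dB.
L_p = 91.7 − 30.728 = 60.97 dB.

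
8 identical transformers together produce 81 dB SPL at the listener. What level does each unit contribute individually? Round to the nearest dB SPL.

72 dB SPL

For N identical incoherent sources L_total = L₁ + 10·log₁₀ N, so L₁ = 81 − 10·log₁₀(8) = 81 − 9.031.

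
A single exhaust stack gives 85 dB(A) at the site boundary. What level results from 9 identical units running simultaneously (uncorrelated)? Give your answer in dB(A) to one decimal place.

L_total = L₁ + 10·log₁₀ N for N identical incoherent sources.
L_total = 85 + 10·log₁₀(9) = 85 + 9.542 = 94.54 dB(A).

94.5 dB(A)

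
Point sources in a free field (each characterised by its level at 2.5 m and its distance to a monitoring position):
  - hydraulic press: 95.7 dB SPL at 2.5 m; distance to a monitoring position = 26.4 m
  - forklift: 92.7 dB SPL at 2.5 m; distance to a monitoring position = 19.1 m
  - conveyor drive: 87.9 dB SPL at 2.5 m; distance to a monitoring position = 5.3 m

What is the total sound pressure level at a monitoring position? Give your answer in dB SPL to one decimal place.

First find each source's level at the receiver (point-source: −20·log₁₀(r/r_ref)), then combine on an intensity basis.
hydraulic press: 95.7 − 20·log₁₀(26.4/2.5) = 95.7 − 20.47 = 75.23 dB SPL.
forklift: 92.7 − 20·log₁₀(19.1/2.5) = 92.7 − 17.66 = 75.04 dB SPL.
conveyor drive: 87.9 − 20·log₁₀(5.3/2.5) = 87.9 − 6.53 = 81.37 dB SPL.
Σ 10^(L/10) = 2.024e+08 → L_total = 10·log₁₀(2.024e+08) = 83.06 dB SPL.

83.1 dB SPL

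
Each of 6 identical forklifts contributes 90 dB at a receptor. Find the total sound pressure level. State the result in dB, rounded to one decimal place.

97.8 dB

With 6 equal, uncorrelated contributions the intensity is 6× that of one unit, giving a rise of 10·log₁₀ 6.
L_total = 90 + 10·log₁₀(6) = 90 + 7.782 = 97.78 dB.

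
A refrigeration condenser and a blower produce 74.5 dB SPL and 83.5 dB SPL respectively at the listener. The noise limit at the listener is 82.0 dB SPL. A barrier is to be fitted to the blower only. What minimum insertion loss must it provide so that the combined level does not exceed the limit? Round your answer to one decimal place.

2.4 dB

Fixed contribution from the other source: Σ 10^(L/10) = 10^(74.5/10) = 2.818e+07 (74.50 dB SPL).
The limit corresponds to 10^(82.0/10) = 1.585e+08; subtracting the fixed part leaves 1.303e+08 for the blower, i.e. 81.15 dB SPL.
Required insertion loss = 83.5 − 81.15 = 2.35 dB.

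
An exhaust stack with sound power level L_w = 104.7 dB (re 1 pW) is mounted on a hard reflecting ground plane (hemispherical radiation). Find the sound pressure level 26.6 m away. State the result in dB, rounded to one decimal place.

68.2 dB

The power spreads over a hemisphere of area 2π·r², so L_p = L_w − 10·log₁₀(2π·r²).
2π·r² = 4446 m², 10·log₁₀ of that is 36.479 dB.
L_p = 104.7 − 36.479 = 68.22 dB.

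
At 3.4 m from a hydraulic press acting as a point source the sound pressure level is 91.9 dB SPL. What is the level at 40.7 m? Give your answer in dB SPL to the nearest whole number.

70 dB SPL

Point-source attenuation: ΔL = 20·log₁₀(r₂/r₁) = 20·log₁₀(40.7/3.4) = 21.562 dB.
L₂ = 91.9 − 20·log₁₀(40.7/3.4) = 91.9 − 21.562 = 70.34 dB SPL.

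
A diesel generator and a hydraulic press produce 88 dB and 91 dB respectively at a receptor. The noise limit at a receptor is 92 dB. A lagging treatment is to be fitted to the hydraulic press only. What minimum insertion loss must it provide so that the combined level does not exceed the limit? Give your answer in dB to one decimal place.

1.2 dB

Everything except the hydraulic press sums to 10^(88/10) = 6.310e+08 in linear terms, 88.00 dB.
The limit corresponds to 10^(92/10) = 1.585e+09; subtracting the fixed part leaves 9.539e+08 for the hydraulic press, i.e. 89.80 dB.
Required insertion loss = 91 − 89.80 = 1.20 dB.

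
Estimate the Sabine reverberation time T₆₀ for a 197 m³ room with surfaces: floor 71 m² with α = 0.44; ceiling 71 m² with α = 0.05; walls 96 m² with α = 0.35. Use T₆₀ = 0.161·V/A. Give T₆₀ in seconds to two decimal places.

0.46 s

Total absorption A = 71·0.44 + 71·0.05 + 96·0.35 = 68.39 m² sabins.
T₆₀ = 0.161 × 197 / 68.39 = 0.464 s.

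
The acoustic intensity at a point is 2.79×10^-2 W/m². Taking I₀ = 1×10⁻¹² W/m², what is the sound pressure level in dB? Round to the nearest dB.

Dividing by I₀ shifts the exponent by 12: I/I₀ = 2.79×10^10.
L = 10·(0.4456 + 10) = 104.46 dB.

104 dB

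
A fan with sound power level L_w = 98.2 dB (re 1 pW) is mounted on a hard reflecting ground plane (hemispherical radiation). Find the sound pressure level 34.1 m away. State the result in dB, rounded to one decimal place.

59.6 dB

L_p = L_w − 10·log₁₀(2π·r²) with r = 34.1 m.
2π·r² = 7306 m², 10·log₁₀ of that is 38.637 dB.
L_p = 98.2 − 38.637 = 59.56 dB.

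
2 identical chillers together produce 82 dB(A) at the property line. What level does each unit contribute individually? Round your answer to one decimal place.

79.0 dB(A)

Dividing the total intensity by 2 lowers the level by 10·log₁₀ 2 = 3.010 dB: L₁ = 82 − 3.010.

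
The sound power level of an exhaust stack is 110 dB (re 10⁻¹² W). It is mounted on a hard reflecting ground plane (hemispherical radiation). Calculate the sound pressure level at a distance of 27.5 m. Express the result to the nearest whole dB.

The power spreads over a hemisphere of area 2π·r², so L_p = L_w − 10·log₁₀(2π·r²).
2π·r² = 4752 m², 10·log₁₀ of that is 36.768 dB.
L_p = 110 − 36.768 = 73.23 dB.

73 dB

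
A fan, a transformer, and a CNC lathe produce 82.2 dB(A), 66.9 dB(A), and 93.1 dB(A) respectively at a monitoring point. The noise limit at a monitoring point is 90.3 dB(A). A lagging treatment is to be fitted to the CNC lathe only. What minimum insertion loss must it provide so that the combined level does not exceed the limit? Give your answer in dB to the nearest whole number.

4 dB

Fixed contribution from the other sources: Σ 10^(L/10) = 10^(82.2/10) + 10^(66.9/10) = 1.709e+08 (82.33 dB(A)).
The limit corresponds to 10^(90.3/10) = 1.072e+09; subtracting the fixed part leaves 9.007e+08 for the CNC lathe, i.e. 89.55 dB(A).
Required insertion loss = 93.1 − 89.55 = 3.55 dB.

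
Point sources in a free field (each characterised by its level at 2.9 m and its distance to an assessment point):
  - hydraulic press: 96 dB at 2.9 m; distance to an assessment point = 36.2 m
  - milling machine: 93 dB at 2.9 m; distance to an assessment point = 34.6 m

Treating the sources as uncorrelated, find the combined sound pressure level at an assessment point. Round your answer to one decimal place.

76.0 dB

First find each source's level at the receiver (point-source: −20·log₁₀(r/r_ref)), then combine on an intensity basis.
hydraulic press: 96 − 20·log₁₀(36.2/2.9) = 96 − 21.93 = 74.07 dB.
milling machine: 93 − 20·log₁₀(34.6/2.9) = 93 − 21.53 = 71.47 dB.
Σ 10^(L/10) = 3.957e+07 → L_total = 10·log₁₀(3.957e+07) = 75.97 dB.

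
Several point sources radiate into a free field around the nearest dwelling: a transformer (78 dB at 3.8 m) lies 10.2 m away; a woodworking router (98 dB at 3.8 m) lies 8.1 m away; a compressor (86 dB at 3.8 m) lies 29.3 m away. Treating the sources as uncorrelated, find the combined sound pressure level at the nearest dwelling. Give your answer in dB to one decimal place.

Apply inverse-square spreading to bring every level to the receiver, then sum 10^(L/10).
transformer: 78 − 20·log₁₀(10.2/3.8) = 78 − 8.58 = 69.42 dB.
woodworking router: 98 − 20·log₁₀(8.1/3.8) = 98 − 6.57 = 91.43 dB.
compressor: 86 − 20·log₁₀(29.3/3.8) = 86 − 17.74 = 68.26 dB.
Σ 10^(L/10) = 1.404e+09 → L_total = 10·log₁₀(1.404e+09) = 91.47 dB.

91.5 dB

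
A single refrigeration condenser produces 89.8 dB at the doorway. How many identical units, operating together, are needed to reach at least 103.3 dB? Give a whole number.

Need L₁ + 10·log₁₀ N ≥ 103.3, i.e. log₁₀ N ≥ 1.35.
N ≥ 10^(13.5/10) = 22.387, so N = 23.

23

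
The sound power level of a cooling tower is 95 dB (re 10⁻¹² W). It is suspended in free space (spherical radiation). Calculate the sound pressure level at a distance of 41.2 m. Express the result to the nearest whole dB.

Free-field spherical radiation: L_p = L_w − 10·log₁₀(4π·r²), r = 41.2 m.
4π·r² = 2.133e+04 m², 10·log₁₀ of that is 43.290 dB.
L_p = 95 − 43.290 = 51.71 dB.

52 dB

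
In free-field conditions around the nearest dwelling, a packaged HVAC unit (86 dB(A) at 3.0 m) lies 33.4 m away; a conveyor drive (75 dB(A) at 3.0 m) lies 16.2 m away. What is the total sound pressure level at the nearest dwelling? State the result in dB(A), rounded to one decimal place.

Apply inverse-square spreading to bring every level to the receiver, then sum 10^(L/10).
packaged HVAC unit: 86 − 20·log₁₀(33.4/3.0) = 86 − 20.93 = 65.07 dB(A).
conveyor drive: 75 − 20·log₁₀(16.2/3.0) = 75 − 14.65 = 60.35 dB(A).
Σ 10^(L/10) = 4.296e+06 → L_total = 10·log₁₀(4.296e+06) = 66.33 dB(A).

66.3 dB(A)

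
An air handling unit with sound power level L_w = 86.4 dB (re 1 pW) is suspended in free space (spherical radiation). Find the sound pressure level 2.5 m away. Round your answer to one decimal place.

Free-field spherical radiation: L_p = L_w − 10·log₁₀(4π·r²), r = 2.5 m.
4π·r² = 78.54 m², 10·log₁₀ of that is 18.951 dB.
L_p = 86.4 − 18.951 = 67.45 dB.

67.4 dB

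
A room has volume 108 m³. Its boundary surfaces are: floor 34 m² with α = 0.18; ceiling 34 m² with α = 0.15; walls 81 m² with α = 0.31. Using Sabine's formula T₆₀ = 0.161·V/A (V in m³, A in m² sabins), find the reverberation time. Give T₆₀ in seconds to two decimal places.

0.48 s

Summing Sᵢαᵢ: 34·0.18 + 34·0.15 + 81·0.31 = 36.33 m².
T₆₀ = 0.161·V/A = 0.161·108/36.33 = 0.479 s.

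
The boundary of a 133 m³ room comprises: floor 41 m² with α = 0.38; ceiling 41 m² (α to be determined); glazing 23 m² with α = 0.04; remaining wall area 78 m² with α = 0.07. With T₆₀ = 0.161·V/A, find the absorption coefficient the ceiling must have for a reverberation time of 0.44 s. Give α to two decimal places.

0.65

A = 0.161·V/T₆₀ = 0.161·133/0.44 = 48.67 m² sabins.
Absorption from the other surfaces = 41·0.38 + 23·0.04 + 78·0.07 = 21.96 m², so the ceiling must supply 26.71 m² over 41 m².
α = 26.71/41 = 0.651.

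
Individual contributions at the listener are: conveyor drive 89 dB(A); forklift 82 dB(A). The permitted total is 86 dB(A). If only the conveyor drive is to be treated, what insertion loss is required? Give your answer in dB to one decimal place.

Everything except the conveyor drive sums to 10^(82/10) = 1.585e+08 in linear terms, 82.00 dB(A).
The limit corresponds to 10^(86/10) = 3.981e+08; subtracting the fixed part leaves 2.396e+08 for the conveyor drive, i.e. 83.80 dB(A).
So the conveyor drive must be reduced from 89 to 83.80 dB(A): IL = 5.20 dB.

5.2 dB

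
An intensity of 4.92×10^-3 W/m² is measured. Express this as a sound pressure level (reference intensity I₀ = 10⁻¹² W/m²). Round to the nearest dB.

97 dB

I/I₀ = 4.92×10^-3/10⁻¹² = 4.92×10^9, and L = 10·log₁₀(I/I₀).
L = 10·(0.6920 + 9) = 96.92 dB.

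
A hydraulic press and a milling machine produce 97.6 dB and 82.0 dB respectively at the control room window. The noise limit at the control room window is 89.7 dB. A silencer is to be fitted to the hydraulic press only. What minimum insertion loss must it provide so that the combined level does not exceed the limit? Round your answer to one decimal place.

Fixed contribution from the other source: Σ 10^(L/10) = 10^(82.0/10) = 1.585e+08 (82.00 dB).
To meet 89.7 dB overall, the treated hydraulic press may contribute at most 10^(89.7/10) − 1.585e+08 = 7.748e+08, i.e. 88.89 dB.
Required insertion loss = 97.6 − 88.89 = 8.71 dB.

8.7 dB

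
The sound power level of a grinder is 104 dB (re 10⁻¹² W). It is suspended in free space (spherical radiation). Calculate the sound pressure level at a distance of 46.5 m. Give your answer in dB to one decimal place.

Free-field spherical radiation: L_p = L_w − 10·log₁₀(4π·r²), r = 46.5 m.
4π·r² = 2.717e+04 m², 10·log₁₀ of that is 44.341 dB.
L_p = 104 − 44.341 = 59.66 dB.

59.7 dB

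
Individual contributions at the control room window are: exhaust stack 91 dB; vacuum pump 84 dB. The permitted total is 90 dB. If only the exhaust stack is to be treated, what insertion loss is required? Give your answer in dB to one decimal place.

Fixed contribution from the other source: Σ 10^(L/10) = 10^(84/10) = 2.512e+08 (84.00 dB).
To meet 90 dB overall, the treated exhaust stack may contribute at most 10^(90/10) − 2.512e+08 = 7.488e+08, i.e. 88.74 dB.
So the exhaust stack must be reduced from 91 to 88.74 dB: IL = 2.26 dB.

2.3 dB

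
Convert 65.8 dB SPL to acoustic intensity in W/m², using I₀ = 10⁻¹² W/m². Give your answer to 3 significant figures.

3.80e-06 W/m²

I = I₀·10^(L/10) = 10⁻¹² × 10^(65.8/10) = 10^(-5.420).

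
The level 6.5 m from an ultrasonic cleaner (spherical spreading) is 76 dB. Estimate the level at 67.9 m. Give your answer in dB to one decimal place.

Spherical spreading from a point source gives a 20·log₁₀(r₂/r₁) drop.
L₂ = 76 − 20·log₁₀(67.9/6.5) = 76 − 20.379 = 55.62 dB.

55.6 dB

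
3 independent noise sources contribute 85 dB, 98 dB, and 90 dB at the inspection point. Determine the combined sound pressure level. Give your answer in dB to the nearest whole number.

For uncorrelated sources the intensities add, so convert each level to linear form, sum, and take 10·log₁₀ of the total.
Σ 10^(L/10) = 10^(85/10) + 10^(98/10) + 10^(90/10) = 7.626e+09.
L_total = 10·log₁₀(7.626e+09) = 98.82 dB.

99 dB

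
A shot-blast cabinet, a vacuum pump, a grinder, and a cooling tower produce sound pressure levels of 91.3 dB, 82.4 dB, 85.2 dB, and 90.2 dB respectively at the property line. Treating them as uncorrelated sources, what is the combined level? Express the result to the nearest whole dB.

Incoherent sources combine by intensity addition: L_total = 10·log₁₀(Σ 10^(L_i/10)).
Σ 10^(L/10) = 10^(91.3/10) + 10^(82.4/10) + 10^(85.2/10) + 10^(90.2/10) = 2.901e+09.
L_total = 10·log₁₀(2.901e+09) = 94.63 dB.

95 dB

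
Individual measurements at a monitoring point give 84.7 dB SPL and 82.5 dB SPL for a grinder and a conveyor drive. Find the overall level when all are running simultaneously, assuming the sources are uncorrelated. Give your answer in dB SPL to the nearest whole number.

Incoherent sources combine by intensity addition: L_total = 10·log₁₀(Σ 10^(L_i/10)).
Σ 10^(L/10) = 10^(84.7/10) + 10^(82.5/10) = 4.729e+08.
L_total = 10·log₁₀(4.729e+08) = 86.75 dB SPL.

87 dB SPL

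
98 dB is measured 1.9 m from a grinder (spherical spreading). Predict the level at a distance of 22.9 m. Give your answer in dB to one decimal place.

76.4 dB

Spherical spreading from a point source gives a 20·log₁₀(r₂/r₁) drop.
L₂ = 98 − 20·log₁₀(22.9/1.9) = 98 − 21.622 = 76.38 dB.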